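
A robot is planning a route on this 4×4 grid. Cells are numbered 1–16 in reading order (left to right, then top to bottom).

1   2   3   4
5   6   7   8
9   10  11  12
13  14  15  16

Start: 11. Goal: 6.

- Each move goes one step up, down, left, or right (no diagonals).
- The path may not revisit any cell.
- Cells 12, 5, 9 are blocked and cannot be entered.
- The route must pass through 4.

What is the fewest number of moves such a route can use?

6

Any route passes through 4 somewhere between 11 and 6. Summing Manhattan distances along the two legs (11 → 4 → 6) gives a lower bound of 3 + 3 = 6 moves.
A route of 6 moves achieves this: 11 → 7 → 8 → 4 → 3 → 2 → 6.
Since 6 matches the lower bound, it is optimal.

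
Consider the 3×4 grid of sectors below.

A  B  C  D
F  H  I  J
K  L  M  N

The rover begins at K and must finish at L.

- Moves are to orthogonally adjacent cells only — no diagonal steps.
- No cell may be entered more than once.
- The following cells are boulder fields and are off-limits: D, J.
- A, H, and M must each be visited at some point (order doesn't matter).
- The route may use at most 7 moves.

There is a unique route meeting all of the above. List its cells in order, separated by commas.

K, F, A, B, H, I, M, L

The budget equals the shortest possible length, so every move has to be on a shortest route through the required cells.
Route from K: 2× up (reaching A), right to B, down to H, right to I, down to M, left to L — 7 moves in all.
Check: all required cells visited; 7 ≤ 7 moves.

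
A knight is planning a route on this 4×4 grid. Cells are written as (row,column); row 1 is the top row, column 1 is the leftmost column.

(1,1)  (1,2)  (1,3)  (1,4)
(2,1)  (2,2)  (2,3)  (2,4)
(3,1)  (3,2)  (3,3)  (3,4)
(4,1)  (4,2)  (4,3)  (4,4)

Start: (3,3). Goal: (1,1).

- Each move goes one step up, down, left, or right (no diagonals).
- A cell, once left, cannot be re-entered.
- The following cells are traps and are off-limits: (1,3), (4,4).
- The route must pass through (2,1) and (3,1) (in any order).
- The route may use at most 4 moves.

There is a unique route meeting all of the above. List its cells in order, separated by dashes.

(3,3) - (3,2) - (3,1) - (2,1) - (1,1)

Any route must reach (2,1) and (3,1) and still end at (1,1) within 4 moves, so the order of the required stops is forced.
Route from (3,3): 2× left (reaching (3,1)), 2× up (reaching (1,1)) — 4 moves in all.
Check: all required cells visited; 4 ≤ 4 moves.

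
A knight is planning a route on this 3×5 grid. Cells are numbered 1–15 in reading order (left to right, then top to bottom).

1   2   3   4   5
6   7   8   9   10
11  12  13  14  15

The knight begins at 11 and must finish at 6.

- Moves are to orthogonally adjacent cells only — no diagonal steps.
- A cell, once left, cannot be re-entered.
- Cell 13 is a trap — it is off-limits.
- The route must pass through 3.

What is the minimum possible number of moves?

Any route passes through 3 somewhere between 11 and 6. Summing Manhattan distances along the two legs (11 → 3 → 6) gives a lower bound of 4 + 3 = 7 moves.
A route of 7 moves achieves this: 11 → 12 → 7 → 8 → 3 → 2 → 1 → 6.
Since 7 matches the lower bound, it is optimal.

7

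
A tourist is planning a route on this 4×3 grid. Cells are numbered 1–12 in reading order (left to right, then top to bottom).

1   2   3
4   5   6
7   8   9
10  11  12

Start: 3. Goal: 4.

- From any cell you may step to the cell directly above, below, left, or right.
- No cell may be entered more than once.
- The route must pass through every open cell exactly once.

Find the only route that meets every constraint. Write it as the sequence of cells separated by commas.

3, 6, 9, 12, 11, 10, 7, 8, 5, 2, 1, 4

Need to visit all 12 open cells exactly once, starting at 3 and ending at 4.
Cell 12 has only two open neighbours (9 and 11), so the path must pass straight through it: one of those is the cell it's entered from and the other is where it exits.
Route from 3: down 3 to 12, left 2 to 10, up 1 to 7, right 1 to 8, up 2 to 2, left 1 to 1, down 1 to 4 — 11 moves in all.
Check: all 12 open cells covered.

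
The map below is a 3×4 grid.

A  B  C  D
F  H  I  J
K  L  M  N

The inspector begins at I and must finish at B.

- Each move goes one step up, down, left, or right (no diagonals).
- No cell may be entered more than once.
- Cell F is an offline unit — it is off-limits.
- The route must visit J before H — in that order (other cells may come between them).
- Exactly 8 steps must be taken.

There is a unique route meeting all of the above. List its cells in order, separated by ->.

I -> C -> D -> J -> N -> M -> L -> H -> B

The waypoints must appear in the order J, H, with no cell reused.
Route from I: up 1 to C, right 1 to D, down 2 to N, left 2 to L, up 2 to B — 8 moves in all.
Check: order respected (J at step 3, H at step 7); 8 moves as required.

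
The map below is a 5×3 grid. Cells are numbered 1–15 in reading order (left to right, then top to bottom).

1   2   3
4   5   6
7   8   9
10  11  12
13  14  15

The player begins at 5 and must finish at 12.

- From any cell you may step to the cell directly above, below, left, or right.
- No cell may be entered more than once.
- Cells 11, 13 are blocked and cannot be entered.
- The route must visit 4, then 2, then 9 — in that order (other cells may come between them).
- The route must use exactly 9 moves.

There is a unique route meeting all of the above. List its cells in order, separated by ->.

The waypoints must appear in the order 4, 2, 9, with no cell reused.
Route from 5: down to 8, left to 7, 2× up (reaching 1), 2× right (reaching 3), 3× down (reaching 12) — 9 moves in all.
Check: order respected (4 at step 3, 2 at step 5, 9 at step 8); 9 moves as required.

5 -> 8 -> 7 -> 4 -> 1 -> 2 -> 3 -> 6 -> 9 -> 12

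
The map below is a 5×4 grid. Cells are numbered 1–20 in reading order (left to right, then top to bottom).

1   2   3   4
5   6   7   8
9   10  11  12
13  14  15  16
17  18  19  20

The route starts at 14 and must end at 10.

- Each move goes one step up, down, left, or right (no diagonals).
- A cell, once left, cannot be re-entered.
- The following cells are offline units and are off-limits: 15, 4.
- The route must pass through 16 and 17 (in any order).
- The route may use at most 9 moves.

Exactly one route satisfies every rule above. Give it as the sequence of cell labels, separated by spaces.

14 13 17 18 19 20 16 12 11 10

Any route must reach 16 and 17 and still end at 10 within 9 moves, so the order of the required stops is forced.
Route from 14: left 1 to 13, down 1 to 17, right 3 to 20, up 2 to 12, left 2 to 10 — 9 moves in all.
Check: all required cells visited; 9 ≤ 9 moves.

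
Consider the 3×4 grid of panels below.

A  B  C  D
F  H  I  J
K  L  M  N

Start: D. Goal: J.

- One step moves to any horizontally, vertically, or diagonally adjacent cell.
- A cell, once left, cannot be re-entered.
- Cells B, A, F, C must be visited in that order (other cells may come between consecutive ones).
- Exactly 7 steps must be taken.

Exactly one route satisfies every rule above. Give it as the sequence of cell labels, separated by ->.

D -> I -> B -> A -> F -> H -> C -> J

The waypoints must appear in the order B, A, F, C, with no cell reused.
Route from D: down-left to I, up-left to B, left to A, down to F, right to H, up-right to C, down-right to J — 7 moves in all.
Check: order respected (B at step 2, A at step 3, F at step 4, C at step 6); 7 moves as required.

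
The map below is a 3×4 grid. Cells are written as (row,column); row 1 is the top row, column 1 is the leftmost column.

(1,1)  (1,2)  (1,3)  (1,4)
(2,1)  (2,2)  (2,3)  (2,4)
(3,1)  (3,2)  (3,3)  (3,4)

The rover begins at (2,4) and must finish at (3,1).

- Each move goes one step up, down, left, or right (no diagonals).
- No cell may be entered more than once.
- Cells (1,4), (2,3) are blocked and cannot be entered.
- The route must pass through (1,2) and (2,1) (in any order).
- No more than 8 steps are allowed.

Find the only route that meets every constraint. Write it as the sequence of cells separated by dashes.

The budget equals the shortest possible length, so every move has to be on a shortest route through the required cells.
Route from (2,4): down 1 to (3,4), left 2 to (3,2), up 2 to (1,2), left 1 to (1,1), down 2 to (3,1) — 8 moves in all.
Check: all required cells visited; 8 ≤ 8 moves.

(2,4) - (3,4) - (3,3) - (3,2) - (2,2) - (1,2) - (1,1) - (2,1) - (3,1)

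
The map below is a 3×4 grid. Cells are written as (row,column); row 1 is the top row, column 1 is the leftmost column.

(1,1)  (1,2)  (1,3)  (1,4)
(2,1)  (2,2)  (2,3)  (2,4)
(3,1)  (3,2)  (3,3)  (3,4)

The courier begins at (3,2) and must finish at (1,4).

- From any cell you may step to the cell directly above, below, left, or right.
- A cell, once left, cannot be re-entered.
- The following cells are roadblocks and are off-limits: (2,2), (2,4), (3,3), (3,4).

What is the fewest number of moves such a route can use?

The Manhattan distance from (3,2) to (1,4) is |3−1| + |2−4| = 4, so at least 4 moves are needed.
That bound ignores the blocked cells. Measuring each leg by the fewest moves that actually steer around them ((3,2)→(1,4): 6) raises the lower bound to 6.
A route of 6 moves exists: (3,2) → (3,1) → (2,1) → (1,1) → (1,2) → (1,3) → (1,4).
Since 6 matches that lower bound, it is optimal.

6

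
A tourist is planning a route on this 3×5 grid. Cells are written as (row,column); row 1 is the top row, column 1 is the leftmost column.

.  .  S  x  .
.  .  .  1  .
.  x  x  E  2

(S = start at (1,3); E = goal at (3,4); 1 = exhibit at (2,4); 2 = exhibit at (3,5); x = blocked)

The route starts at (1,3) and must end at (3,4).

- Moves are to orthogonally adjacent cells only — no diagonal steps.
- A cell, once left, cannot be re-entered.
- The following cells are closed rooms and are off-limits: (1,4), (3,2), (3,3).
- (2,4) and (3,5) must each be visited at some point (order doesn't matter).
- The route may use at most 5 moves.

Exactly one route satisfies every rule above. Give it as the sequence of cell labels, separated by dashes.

Any route must reach (2,4) and (3,5) and still end at (3,4) within 5 moves, so the order of the required stops is forced.
Route from (1,3): down to (2,3), 2× right (reaching (2,5)), down to (3,5), left to (3,4) — 5 moves in all.
Check: all required cells visited; 5 ≤ 5 moves.

(1,3) - (2,3) - (2,4) - (2,5) - (3,5) - (3,4)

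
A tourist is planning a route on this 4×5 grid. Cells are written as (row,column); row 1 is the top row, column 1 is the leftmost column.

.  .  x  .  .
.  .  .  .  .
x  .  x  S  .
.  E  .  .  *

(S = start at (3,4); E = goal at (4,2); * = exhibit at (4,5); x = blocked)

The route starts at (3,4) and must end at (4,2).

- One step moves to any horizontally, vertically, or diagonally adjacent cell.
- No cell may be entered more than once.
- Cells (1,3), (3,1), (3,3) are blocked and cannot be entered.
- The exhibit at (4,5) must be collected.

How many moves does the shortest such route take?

4

Any route passes through (4,5) somewhere between (3,4) and (4,2). Summing Chebyshev distances along the two legs ((3,4) → (4,5) → (4,2)) gives a lower bound of 1 + 3 = 4 moves.
A route of 4 moves achieves this: (3,4) → (4,5) → (4,4) → (4,3) → (4,2).
Since 4 matches the lower bound, it is optimal.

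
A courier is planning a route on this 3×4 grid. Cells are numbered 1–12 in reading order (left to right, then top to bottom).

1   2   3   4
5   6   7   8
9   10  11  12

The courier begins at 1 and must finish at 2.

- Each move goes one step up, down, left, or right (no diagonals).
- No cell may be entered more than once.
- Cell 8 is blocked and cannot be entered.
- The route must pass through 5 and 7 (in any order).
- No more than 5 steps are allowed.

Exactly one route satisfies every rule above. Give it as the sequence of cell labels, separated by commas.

The 5-move cap with required stops at 5, 7 leaves no slack for detours.
Route from 1: down 1 to 5, right 2 to 7, up 1 to 3, left 1 to 2 — 5 moves in all.
Check: all required cells visited; 5 ≤ 5 moves.

1, 5, 6, 7, 3, 2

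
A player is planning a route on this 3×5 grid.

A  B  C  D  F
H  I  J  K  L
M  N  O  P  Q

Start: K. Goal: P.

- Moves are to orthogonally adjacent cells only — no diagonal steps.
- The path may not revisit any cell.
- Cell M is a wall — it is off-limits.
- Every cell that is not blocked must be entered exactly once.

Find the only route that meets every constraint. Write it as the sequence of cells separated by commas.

K, J, O, N, I, H, A, B, C, D, F, L, Q, P

Need to visit all 14 open cells exactly once, starting at K and ending at P.
Route from K: left to J, down to O, left to N, up to I, left to H, up to A, 4× right (reaching F), 2× down (reaching Q), left to P — 13 moves in all.
Check: all 14 open cells covered.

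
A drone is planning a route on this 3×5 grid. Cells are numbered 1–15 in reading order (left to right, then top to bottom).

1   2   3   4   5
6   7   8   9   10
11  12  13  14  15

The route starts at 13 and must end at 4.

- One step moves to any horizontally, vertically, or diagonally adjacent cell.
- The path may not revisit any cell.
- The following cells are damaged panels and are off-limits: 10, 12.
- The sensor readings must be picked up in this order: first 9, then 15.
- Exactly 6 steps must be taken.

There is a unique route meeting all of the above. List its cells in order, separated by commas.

The waypoints must appear in the order 9, 15, with no cell reused.
Route from 13: up-right to 9, down-right to 15, left to 14, up-left to 8, up to 3, right to 4 — 6 moves in all.
Check: order respected (9 at step 1, 15 at step 2); 6 moves as required.

13, 9, 15, 14, 8, 3, 4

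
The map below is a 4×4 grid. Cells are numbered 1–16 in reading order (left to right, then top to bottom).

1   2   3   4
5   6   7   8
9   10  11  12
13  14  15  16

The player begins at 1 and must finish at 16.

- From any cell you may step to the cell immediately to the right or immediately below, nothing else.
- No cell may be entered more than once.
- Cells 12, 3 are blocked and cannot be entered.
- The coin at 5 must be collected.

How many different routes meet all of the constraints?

6

A right/down-only route from 1 to 16 makes exactly 3 down-moves and 3 right-moves in some order.
With no other constraints that would be C(6,3) = 20 routes.
Split at 5 and multiply the segment counts (each segment already excludes blocked cells): 1→5: 1; 5→16: 6; product = 6.
That gives 6 routes.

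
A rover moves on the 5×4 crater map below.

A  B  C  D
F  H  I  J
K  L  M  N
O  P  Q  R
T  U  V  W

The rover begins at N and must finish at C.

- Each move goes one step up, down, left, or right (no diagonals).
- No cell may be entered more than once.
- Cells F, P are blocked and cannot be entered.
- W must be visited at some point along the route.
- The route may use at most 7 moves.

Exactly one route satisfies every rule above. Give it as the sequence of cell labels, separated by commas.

Any route must reach W and still end at C within 7 moves, so the order of the required stops is forced.
Route from N: 2× down (reaching W), left to V, 4× up (reaching C) — 7 moves in all.
Check: all required cells visited; 7 ≤ 7 moves.

N, R, W, V, Q, M, I, C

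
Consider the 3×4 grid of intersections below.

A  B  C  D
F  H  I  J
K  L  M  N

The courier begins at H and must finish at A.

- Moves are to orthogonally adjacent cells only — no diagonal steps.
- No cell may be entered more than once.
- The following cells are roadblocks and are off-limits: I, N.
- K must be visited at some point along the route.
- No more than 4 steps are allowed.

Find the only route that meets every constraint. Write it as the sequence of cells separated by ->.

H -> L -> K -> F -> A

Any route must reach K and still end at A within 4 moves, so the order of the required stops is forced.
Route from H: down 1 to L, left 1 to K, up 2 to A — 4 moves in all.
Check: all required cells visited; 4 ≤ 4 moves.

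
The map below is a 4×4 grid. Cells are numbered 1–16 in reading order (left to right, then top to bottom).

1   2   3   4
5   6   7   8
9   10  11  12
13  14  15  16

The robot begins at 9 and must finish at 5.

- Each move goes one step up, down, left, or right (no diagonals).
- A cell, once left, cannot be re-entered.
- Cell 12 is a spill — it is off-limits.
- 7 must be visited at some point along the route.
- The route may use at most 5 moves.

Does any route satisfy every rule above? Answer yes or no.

yes

One route that works: 9 → 10 → 11 → 7 → 6 → 5.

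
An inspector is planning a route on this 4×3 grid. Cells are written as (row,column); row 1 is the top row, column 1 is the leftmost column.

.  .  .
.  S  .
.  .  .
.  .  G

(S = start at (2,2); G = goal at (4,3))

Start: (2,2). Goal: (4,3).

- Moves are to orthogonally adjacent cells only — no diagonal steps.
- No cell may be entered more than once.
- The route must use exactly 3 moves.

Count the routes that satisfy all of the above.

3

Need simple routes of exactly 3 moves from (2,2) to (4,3) (Manhattan distance 3, so 0 moves are spent on a detour and 0 undoing it).
Enumerating: (2,2) (3,2) (4,2) (4,3) | (2,2) (3,2) (3,3) (4,3) | (2,2) (2,3) (3,3) (4,3).
That gives 3 routes.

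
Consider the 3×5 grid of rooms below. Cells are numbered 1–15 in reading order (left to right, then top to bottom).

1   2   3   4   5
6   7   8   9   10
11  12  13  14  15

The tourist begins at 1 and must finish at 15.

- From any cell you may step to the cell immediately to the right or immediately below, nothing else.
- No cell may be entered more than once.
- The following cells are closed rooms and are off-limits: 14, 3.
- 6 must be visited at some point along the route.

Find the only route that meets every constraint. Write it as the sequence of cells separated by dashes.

Moves only go right or down, so the column and row indices never decrease.
Route from 1: down to 6, 4× right (reaching 10), down to 15 — 6 moves in all.
Check: all required cells visited.

1 - 6 - 7 - 8 - 9 - 10 - 15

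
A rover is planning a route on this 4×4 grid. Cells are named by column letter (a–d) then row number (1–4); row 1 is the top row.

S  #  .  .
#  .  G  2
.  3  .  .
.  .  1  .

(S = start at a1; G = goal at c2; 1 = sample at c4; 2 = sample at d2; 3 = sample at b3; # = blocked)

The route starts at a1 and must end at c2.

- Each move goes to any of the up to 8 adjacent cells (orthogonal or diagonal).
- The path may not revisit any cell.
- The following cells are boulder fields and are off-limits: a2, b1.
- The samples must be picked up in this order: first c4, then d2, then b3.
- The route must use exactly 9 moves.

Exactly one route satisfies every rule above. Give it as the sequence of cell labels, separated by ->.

a1 -> b2 -> a3 -> b4 -> c4 -> d3 -> d2 -> c3 -> b3 -> c2

The waypoints must appear in the order c4, d2, b3, with no cell reused.
Route from a1: down-right to b2, down-left to a3, down-right to b4, right to c4, up-right to d3, up to d2, down-left to c3, left to b3, up-right to c2 — 9 moves in all.
Check: order respected (1 at step 4, 2 at step 6, 3 at step 8); 9 moves as required.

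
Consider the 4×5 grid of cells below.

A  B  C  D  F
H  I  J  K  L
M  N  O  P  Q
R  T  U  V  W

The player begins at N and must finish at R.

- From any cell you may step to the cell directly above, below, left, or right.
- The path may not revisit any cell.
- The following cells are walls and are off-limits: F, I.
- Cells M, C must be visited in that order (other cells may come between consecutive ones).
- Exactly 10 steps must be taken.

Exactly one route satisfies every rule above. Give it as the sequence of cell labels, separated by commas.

N, M, H, A, B, C, J, O, U, T, R

The waypoints must appear in the order M, C, with no cell reused.
Route from N: left 1 to M, up 2 to A, right 2 to C, down 3 to U, left 2 to R — 10 moves in all.
Check: order respected (M at step 1, C at step 5); 10 moves as required.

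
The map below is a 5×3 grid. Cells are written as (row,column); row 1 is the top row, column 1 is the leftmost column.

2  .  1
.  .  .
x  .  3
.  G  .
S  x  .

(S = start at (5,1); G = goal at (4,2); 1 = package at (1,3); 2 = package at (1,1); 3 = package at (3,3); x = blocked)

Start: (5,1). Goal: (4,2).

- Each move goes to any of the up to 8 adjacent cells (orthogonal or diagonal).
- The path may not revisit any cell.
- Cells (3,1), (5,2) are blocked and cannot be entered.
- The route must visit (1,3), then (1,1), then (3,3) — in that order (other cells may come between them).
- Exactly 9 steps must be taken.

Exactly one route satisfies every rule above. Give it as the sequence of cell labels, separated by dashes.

The waypoints must appear in the order (1,3), (1,1), (3,3), with no cell reused.
Route from (5,1): up to (4,1), 2× up-right (reaching (2,3)), up to (1,3), 2× left (reaching (1,1)), 2× down-right (reaching (3,3)), down-left to (4,2) — 9 moves in all.
Check: order respected (1 at step 4, 2 at step 6, 3 at step 8); 9 moves as required.

(5,1) - (4,1) - (3,2) - (2,3) - (1,3) - (1,2) - (1,1) - (2,2) - (3,3) - (4,2)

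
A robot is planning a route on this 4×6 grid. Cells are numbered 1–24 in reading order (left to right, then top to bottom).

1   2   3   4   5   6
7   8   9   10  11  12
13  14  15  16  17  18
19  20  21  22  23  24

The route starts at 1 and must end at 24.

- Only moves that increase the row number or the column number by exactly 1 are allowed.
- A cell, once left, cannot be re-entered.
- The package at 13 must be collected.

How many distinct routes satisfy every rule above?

6

A right/down-only route from 1 to 24 makes exactly 3 down-moves and 5 right-moves in some order.
With no other constraints that would be C(8,3) = 56 routes.
Split at 13 and multiply the segment counts: 1→13: 1; 13→24: 6; product = 6.
That gives 6 routes.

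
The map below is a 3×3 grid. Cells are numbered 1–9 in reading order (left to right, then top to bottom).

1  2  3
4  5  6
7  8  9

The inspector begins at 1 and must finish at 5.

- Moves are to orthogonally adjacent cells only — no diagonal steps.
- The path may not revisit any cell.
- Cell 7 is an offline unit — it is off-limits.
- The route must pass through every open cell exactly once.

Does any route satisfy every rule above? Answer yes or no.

Colour the cells like a checkerboard: each orthogonal step flips colour, so a Hamiltonian route alternates colours. Here there are 4 cells of one colour and 4 of the other, with start on the same colour as the goal — the counts and endpoints can't be arranged into an alternating sequence of length 8, so no Hamiltonian route exists.

no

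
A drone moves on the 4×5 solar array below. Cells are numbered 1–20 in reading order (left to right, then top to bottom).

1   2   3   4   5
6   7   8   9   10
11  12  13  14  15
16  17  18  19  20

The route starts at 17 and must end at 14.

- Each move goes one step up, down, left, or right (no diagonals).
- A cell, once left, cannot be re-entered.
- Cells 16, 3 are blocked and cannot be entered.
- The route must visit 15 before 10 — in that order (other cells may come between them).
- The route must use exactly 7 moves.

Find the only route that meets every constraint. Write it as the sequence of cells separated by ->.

17 -> 18 -> 19 -> 20 -> 15 -> 10 -> 9 -> 14

The waypoints must appear in the order 15, 10, with no cell reused.
Route from 17: 3× right (reaching 20), 2× up (reaching 10), left to 9, down to 14 — 7 moves in all.
Check: order respected (15 at step 4, 10 at step 5); 7 moves as required.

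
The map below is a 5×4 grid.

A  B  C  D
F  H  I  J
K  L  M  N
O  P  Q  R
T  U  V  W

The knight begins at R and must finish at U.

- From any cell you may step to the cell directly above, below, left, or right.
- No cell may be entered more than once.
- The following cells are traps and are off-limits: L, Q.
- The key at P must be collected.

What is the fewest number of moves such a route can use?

9

Any route passes through P somewhere between R and U. Summing Manhattan distances along the two legs (R → P → U) gives a lower bound of 2 + 1 = 3 moves.
That bound ignores the blocked cells. Measuring each leg by the fewest moves that actually steer around them (R→P: 4; P→U: 1) raises the lower bound to 5.
The shortest route satisfying every rule uses 9 moves: R → N → J → I → H → F → K → O → P → U.
The no-revisit rule (legs can't share cells) pushes the minimum above the 5-move bound; an exhaustive check rules out every length from 5 to 8 (on a 4-connected grid the length of any start-to-goal walk has the same parity as the Manhattan bound, so only lengths 5, 7, 9, … need checking), leaving 9 as the minimum.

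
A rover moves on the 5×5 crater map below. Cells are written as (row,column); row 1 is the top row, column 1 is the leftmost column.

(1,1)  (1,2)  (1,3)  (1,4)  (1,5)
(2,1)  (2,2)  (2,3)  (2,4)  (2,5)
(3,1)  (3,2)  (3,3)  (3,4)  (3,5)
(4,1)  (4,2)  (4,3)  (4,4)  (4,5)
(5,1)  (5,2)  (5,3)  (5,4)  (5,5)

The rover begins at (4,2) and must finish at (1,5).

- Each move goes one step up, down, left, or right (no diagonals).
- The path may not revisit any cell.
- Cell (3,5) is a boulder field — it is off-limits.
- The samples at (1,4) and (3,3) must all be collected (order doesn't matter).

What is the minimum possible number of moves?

6

Any route passes through (1,4) and (3,3) in some order between (4,2) and (1,5). Summing Manhattan distances along each leg and taking the cheapest ordering ((4,2) → (3,3) → (1,4) → (1,5)) gives a lower bound of 2 + 3 + 1 = 6 moves.
A route of 6 moves achieves this: (4,2) → (3,2) → (3,3) → (2,3) → (1,3) → (1,4) → (1,5).
Since 6 matches the lower bound, it is optimal.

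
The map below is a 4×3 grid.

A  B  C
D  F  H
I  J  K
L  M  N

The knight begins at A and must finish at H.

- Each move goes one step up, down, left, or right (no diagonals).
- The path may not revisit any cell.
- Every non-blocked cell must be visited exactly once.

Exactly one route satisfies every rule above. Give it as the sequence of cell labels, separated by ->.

A -> D -> I -> L -> M -> N -> K -> J -> F -> B -> C -> H

Need to visit all 12 open cells exactly once, starting at A and ending at H.
Cell C has only two open neighbours (H and B), so the path must pass straight through it: one of those is the cell it's entered from and the other is where it exits.
Route from A: down 3 to L, right 2 to N, up 1 to K, left 1 to J, up 2 to B, right 1 to C, down 1 to H — 11 moves in all.
Check: all 12 open cells covered.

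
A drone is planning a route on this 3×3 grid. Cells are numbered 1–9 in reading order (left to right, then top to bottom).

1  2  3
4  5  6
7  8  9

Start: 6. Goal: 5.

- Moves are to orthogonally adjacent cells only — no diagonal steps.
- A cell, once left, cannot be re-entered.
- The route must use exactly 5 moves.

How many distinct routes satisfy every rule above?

2

Need simple routes of exactly 5 moves from 6 to 5 (Manhattan distance 1, so 2 moves are spent on a detour and 2 undoing it).
Enumerating: 6 3 2 1 4 5 | 6 9 8 7 4 5.
That gives 2 routes.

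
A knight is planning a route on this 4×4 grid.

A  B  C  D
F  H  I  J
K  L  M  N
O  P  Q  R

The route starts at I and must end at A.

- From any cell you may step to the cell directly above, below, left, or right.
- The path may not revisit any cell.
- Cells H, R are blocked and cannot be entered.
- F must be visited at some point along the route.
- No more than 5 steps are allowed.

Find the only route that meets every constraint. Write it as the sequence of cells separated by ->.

The 5-move cap with required stops at F leaves no slack for detours.
Route from I: down to M, 2× left (reaching K), 2× up (reaching A) — 5 moves in all.
Check: all required cells visited; 5 ≤ 5 moves.

I -> M -> L -> K -> F -> A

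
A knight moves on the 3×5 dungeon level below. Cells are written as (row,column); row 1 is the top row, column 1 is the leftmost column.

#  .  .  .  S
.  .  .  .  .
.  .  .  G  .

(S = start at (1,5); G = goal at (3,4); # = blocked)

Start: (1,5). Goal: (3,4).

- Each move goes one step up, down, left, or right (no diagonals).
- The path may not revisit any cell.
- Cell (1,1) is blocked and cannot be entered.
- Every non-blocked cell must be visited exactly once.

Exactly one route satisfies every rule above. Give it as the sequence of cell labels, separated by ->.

Need to visit all 14 open cells exactly once, starting at (1,5) and ending at (3,4).
Route from (1,5): 3× left (reaching (1,2)), down to (2,2), left to (2,1), down to (3,1), 2× right (reaching (3,3)), up to (2,3), 2× right (reaching (2,5)), down to (3,5), left to (3,4) — 13 moves in all.
Check: all 14 open cells covered.

(1,5) -> (1,4) -> (1,3) -> (1,2) -> (2,2) -> (2,1) -> (3,1) -> (3,2) -> (3,3) -> (2,3) -> (2,4) -> (2,5) -> (3,5) -> (3,4)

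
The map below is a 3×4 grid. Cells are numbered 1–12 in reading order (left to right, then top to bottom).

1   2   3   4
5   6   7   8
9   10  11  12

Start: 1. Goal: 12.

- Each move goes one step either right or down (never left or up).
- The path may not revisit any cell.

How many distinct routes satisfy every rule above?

A right/down-only route from 1 to 12 makes exactly 2 down-moves and 3 right-moves in some order.
With no other constraints that would be C(5,2) = 10 routes.
That gives 10 routes.

10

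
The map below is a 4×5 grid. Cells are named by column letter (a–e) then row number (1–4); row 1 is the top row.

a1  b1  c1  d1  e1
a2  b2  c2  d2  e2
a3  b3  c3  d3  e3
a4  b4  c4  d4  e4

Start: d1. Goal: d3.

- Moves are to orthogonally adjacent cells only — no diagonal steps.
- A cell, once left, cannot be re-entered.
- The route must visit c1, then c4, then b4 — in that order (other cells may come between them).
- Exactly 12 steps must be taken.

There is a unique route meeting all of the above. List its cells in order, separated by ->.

The waypoints must appear in the order c1, c4, b4, with no cell reused.
Route from d1: left 1 to c1, down 1 to c2, right 2 to e2, down 2 to e4, left 3 to b4, up 1 to b3, right 2 to d3 — 12 moves in all.
Check: order respected (c1 at step 1, c4 at step 8, b4 at step 9); 12 moves as required.

d1 -> c1 -> c2 -> d2 -> e2 -> e3 -> e4 -> d4 -> c4 -> b4 -> b3 -> c3 -> d3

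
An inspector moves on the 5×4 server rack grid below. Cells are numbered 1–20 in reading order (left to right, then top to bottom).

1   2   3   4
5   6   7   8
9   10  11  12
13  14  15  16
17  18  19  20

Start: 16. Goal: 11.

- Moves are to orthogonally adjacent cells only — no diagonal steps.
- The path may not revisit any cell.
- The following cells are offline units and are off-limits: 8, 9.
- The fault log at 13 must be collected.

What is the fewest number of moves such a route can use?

8

Any route passes through 13 somewhere between 16 and 11. Summing Manhattan distances along the two legs (16 → 13 → 11) gives a lower bound of 3 + 3 = 6 moves.
The shortest route satisfying every rule uses 8 moves: 16 → 20 → 19 → 18 → 17 → 13 → 14 → 10 → 11.
The no-revisit rule (legs can't share cells) pushes the minimum above the 6-move bound; an exhaustive check rules out every length from 6 to 7, leaving 8 as the minimum.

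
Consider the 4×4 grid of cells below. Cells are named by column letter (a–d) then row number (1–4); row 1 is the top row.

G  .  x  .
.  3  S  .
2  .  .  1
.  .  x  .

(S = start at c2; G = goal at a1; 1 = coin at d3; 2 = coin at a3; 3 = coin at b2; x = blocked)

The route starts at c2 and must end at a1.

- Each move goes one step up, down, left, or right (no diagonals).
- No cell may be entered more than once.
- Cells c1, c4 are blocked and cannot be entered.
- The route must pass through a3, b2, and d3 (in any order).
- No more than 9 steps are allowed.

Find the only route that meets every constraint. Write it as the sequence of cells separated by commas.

c2, d2, d3, c3, b3, a3, a2, b2, b1, a1

The budget equals the shortest possible length, so every move has to be on a shortest route through the required cells.
Route from c2: right 1 to d2, down 1 to d3, left 3 to a3, up 1 to a2, right 1 to b2, up 1 to b1, left 1 to a1 — 9 moves in all.
Check: all required cells visited; 9 ≤ 9 moves.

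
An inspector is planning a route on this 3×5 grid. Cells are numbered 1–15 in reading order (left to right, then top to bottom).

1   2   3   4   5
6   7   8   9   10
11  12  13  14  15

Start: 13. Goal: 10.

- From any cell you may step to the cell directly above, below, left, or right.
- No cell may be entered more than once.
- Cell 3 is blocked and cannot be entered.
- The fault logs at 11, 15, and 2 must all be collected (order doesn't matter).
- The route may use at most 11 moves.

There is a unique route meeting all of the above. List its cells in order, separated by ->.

Any route must reach 11, 15, and 2 and still end at 10 within 11 moves, so the order of the required stops is forced.
Route from 13: left 2 to 11, up 2 to 1, right 1 to 2, down 1 to 7, right 2 to 9, down 1 to 14, right 1 to 15, up 1 to 10 — 11 moves in all.
Check: all required cells visited; 11 ≤ 11 moves.

13 -> 12 -> 11 -> 6 -> 1 -> 2 -> 7 -> 8 -> 9 -> 14 -> 15 -> 10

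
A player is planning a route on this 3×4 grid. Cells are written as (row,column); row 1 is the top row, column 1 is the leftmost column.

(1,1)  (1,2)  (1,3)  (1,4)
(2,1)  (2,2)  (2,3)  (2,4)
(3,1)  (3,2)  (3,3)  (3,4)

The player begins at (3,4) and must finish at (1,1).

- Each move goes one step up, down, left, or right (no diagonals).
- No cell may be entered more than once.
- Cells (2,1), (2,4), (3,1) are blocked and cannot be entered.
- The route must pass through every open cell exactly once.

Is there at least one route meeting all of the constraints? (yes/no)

Cell (1,4) has only one open neighbour but is neither the start nor the goal, so a Hamiltonian route would have to both enter and leave it through the same neighbour — impossible without revisiting.

no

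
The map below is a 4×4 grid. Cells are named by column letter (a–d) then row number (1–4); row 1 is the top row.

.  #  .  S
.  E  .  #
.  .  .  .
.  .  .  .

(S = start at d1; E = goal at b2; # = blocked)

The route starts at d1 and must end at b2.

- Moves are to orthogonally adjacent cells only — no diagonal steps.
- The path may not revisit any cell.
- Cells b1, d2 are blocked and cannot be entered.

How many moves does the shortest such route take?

The Manhattan distance from d1 to b2 is |1−2| + |4−2| = 3, so at least 3 moves are needed.
A route of 3 moves achieves this: d1 → c1 → c2 → b2.
Since 3 matches the lower bound, it is optimal.

3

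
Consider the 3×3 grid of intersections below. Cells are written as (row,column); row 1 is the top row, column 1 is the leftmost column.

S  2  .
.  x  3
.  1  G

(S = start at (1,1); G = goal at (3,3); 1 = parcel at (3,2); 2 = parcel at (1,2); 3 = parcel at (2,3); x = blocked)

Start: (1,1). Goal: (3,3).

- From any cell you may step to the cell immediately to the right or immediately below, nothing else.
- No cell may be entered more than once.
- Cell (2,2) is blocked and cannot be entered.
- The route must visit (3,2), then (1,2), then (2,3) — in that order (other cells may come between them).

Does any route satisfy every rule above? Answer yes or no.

(1,2) lies above (3,2), so going from (3,2) to (1,2) would need an upward move — but moves only go right/down, so (3,2) cannot be visited before (1,2).

no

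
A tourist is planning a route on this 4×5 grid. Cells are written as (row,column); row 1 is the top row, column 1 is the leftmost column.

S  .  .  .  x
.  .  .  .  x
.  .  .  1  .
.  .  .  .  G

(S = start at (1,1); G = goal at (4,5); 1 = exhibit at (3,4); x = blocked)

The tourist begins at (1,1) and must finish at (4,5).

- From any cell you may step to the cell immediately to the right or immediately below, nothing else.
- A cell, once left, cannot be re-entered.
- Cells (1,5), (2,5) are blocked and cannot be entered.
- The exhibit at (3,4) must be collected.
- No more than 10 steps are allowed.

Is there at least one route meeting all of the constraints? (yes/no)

yes

One route that works: (1,1) → (2,1) → (3,1) → (3,2) → (3,3) → (3,4) → (4,4) → (4,5).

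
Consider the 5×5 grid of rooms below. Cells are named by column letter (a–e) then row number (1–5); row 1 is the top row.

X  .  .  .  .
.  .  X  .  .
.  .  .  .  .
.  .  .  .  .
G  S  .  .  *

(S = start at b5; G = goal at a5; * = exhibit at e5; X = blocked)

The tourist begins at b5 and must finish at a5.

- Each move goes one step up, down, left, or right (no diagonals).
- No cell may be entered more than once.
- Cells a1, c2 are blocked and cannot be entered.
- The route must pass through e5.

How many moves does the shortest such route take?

Any route passes through e5 somewhere between b5 and a5. Summing Manhattan distances along the two legs (b5 → e5 → a5) gives a lower bound of 3 + 4 = 7 moves.
The shortest route satisfying every rule uses 9 moves: b5 → c5 → d5 → e5 → e4 → d4 → c4 → b4 → a4 → a5.
The no-revisit rule (legs can't share cells) pushes the minimum above the 7-move bound; an exhaustive check rules out every length from 7 to 8, leaving 9 as the minimum.

9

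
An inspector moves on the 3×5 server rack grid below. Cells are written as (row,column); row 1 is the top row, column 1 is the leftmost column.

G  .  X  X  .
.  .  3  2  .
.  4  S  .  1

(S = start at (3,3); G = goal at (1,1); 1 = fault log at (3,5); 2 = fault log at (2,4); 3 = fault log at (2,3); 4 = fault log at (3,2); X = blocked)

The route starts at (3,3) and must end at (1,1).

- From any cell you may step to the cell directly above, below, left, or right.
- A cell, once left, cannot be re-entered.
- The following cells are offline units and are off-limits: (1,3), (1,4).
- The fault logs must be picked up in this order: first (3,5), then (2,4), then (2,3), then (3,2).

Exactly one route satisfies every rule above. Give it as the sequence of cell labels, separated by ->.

(3,3) -> (3,4) -> (3,5) -> (2,5) -> (2,4) -> (2,3) -> (2,2) -> (3,2) -> (3,1) -> (2,1) -> (1,1)

The waypoints must appear in the order (3,5), (2,4), (2,3), (3,2), with no cell reused.
Route from (3,3): 2× right (reaching (3,5)), up to (2,5), 3× left (reaching (2,2)), down to (3,2), left to (3,1), 2× up (reaching (1,1)) — 10 moves in all.
Check: order respected (1 at step 2, 2 at step 4, 3 at step 5, 4 at step 7).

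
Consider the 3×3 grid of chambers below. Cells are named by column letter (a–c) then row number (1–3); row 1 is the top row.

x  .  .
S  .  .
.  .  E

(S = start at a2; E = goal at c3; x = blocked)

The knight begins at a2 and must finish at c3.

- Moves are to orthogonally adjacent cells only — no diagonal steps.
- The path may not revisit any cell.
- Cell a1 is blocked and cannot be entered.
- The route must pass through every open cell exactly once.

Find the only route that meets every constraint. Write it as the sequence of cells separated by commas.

a2, a3, b3, b2, b1, c1, c2, c3

Need to visit all 8 open cells exactly once, starting at a2 and ending at c3.
Cell c1 has only two open neighbours (c2 and b1), so the path must pass straight through it: one of those is the cell it's entered from and the other is where it exits.
Route from a2: down to a3, right to b3, 2× up (reaching b1), right to c1, 2× down (reaching c3) — 7 moves in all.
Check: all 8 open cells covered.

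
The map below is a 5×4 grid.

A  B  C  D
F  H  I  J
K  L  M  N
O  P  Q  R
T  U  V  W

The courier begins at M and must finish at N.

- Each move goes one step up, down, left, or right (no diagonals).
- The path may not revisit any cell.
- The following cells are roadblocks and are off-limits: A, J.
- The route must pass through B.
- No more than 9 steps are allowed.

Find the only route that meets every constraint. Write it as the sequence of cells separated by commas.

M, I, C, B, H, L, P, Q, R, N

Any route must reach B and still end at N within 9 moves, so the order of the required stops is forced.
Route from M: 2× up (reaching C), left to B, 3× down (reaching P), 2× right (reaching R), up to N — 9 moves in all.
Check: all required cells visited; 9 ≤ 9 moves.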